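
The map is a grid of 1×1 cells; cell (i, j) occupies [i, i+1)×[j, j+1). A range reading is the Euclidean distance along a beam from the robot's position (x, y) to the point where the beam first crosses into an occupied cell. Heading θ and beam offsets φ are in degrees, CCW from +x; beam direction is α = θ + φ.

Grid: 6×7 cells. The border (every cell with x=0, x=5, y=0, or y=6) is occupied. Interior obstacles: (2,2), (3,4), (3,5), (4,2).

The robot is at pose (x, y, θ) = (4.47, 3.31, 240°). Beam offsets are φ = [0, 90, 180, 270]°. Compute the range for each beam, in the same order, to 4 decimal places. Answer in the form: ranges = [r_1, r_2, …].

beam 1: φ=0°, α=240°
  cosα=-0.5000 sinα=-0.8660 | (4,3) | tMaxX 0.9400 tMaxY 0.3580 | tΔX 2.0000 tΔY 1.1547
    t=0.3580 [y] (4,2) — stop
  → r_1 = 0.3580
beam 2: φ=90°, α=330°
  cosα=0.8660 sinα=-0.5000 | (4,3) | tMaxX 0.6120 tMaxY 0.6200 | tΔX 1.1547 tΔY 2.0000
    t=0.6120 [x] (5,3) — stop
  → r_2 = 0.6120
beam 3: φ=180°, α=60°
  cosα=0.5000 sinα=0.8660 | (4,3) | tMaxX 1.0600 tMaxY 0.7967 | tΔX 2.0000 tΔY 1.1547
    t=0.7967 [y] (4,4)
    t=1.0600 [x] (5,4) — stop
  → r_3 = 1.0600
beam 4: φ=270°, α=150°
  cosα=-0.8660 sinα=0.5000 | (4,3) | tMaxX 0.5427 tMaxY 1.3800 | tΔX 1.1547 tΔY 2.0000
    t=0.5427 [x] (3,3)
    t=1.3800 [y] (3,4) — stop
  → r_4 = 1.3800

ranges = [0.3580, 0.6120, 1.0600, 1.3800]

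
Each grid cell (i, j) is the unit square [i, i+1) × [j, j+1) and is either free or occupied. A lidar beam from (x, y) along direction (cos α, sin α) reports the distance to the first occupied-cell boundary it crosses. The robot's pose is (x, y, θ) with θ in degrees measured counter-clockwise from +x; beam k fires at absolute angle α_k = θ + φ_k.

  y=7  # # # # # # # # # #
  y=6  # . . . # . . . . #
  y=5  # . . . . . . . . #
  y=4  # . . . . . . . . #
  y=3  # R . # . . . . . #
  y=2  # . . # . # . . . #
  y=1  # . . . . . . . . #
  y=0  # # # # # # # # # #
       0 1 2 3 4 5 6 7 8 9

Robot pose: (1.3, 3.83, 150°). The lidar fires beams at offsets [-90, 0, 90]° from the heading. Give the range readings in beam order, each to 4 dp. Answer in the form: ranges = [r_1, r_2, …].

ranges = [3.6604, 0.3464, 0.6000]

beam 1: φ=-90°, α=60°
  direction (0.5000, 0.8660); cell (1,3); t to first gridline: x 1.4000, y 0.1963 (then +2.0000 / +1.1547)
    (1,4) via y @ 0.1963
    (1,5) via y @ 1.3510
    (2,5) via x @ 1.4000
    (2,6) via y @ 2.5057
    (3,6) via x @ 3.4000
    (3,7) via y @ 3.6604  # hit
  → r_1 = 3.6604
beam 2: φ=0°, α=150°
  direction (-0.8660, 0.5000); cell (1,3); t to first gridline: x 0.3464, y 0.3400 (then +1.1547 / +2.0000)
    (1,4) via y @ 0.3400
    (0,4) via x @ 0.3464  # hit
  → r_2 = 0.3464
beam 3: φ=90°, α=240°
  direction (-0.5000, -0.8660); cell (1,3); t to first gridline: x 0.6000, y 0.9584 (then +2.0000 / +1.1547)
    (0,3) via x @ 0.6000  # hit
  → r_3 = 0.6000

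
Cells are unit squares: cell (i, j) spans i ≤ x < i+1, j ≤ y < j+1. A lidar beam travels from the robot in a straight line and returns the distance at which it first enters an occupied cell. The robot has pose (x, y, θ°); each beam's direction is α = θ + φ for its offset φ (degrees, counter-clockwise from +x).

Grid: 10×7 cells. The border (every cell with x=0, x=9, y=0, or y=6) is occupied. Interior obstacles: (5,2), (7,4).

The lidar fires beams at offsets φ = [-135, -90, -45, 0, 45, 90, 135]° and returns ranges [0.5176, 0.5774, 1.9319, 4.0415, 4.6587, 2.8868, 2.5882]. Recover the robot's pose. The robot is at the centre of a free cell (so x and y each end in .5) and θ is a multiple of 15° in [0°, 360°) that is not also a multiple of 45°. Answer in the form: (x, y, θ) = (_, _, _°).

(x, y, θ) = (4.5, 5.5, 210°)

Enumerate (i+0.5, j+0.5, θ) over the 38 free cells and 16 admissible headings. For each, cast all 7 beams and compare to the given ranges.
  (8.5, 2.5, 60°): beam 1 = 1.5529 ≠ 0.5176 ✗
  (8.5, 1.5, 345°): beam 1 = 1.0000 ≠ 0.5176 ✗
  (2.5, 4.5, 75°): beam 1 = 4.0415 ≠ 0.5176 ✗
  …
  (4.5, 5.5, 210°): r_1=0.5176, r_2=0.5774, r_3=1.9319, r_4=4.0415, r_5=4.6587, r_6=2.8868, r_7=2.5882 — all match ✓
Unique over the lattice → pose = (4.5, 5.5, 210°).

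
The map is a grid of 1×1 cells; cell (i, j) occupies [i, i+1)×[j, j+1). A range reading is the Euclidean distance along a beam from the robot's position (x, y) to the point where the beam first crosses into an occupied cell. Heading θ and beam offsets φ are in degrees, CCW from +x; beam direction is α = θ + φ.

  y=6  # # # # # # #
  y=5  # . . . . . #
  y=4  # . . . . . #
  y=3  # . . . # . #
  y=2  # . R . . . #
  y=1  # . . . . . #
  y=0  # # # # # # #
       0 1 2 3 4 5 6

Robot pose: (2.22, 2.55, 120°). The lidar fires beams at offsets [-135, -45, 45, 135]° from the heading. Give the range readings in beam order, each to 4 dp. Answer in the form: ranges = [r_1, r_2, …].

beam 1: φ=-135°, α=345°
  dir = (cos 345°, sin 345°) = (0.9659, -0.2588); from cell (2,2)
  next x-line at t=0.8075, next y-line at t=2.1250; Δt_x=1.0353, Δt_y=3.8637
    x: enter (3,2) at t=0.8075
    x: enter (4,2) at t=1.8428
    y: enter (4,1) at t=2.1250
    x: enter (5,1) at t=2.8781
    x: enter (6,1) at t=3.9133 ← occupied
  → r_1 = 3.9133
beam 2: φ=-45°, α=75°
  dir = (cos 75°, sin 75°) = (0.2588, 0.9659); from cell (2,2)
  next x-line at t=3.0137, next y-line at t=0.4659; Δt_x=3.8637, Δt_y=1.0353
    y: enter (2,3) at t=0.4659
    y: enter (2,4) at t=1.5012
    y: enter (2,5) at t=2.5364
    x: enter (3,5) at t=3.0137
    y: enter (3,6) at t=3.5717 ← occupied
  → r_2 = 3.5717
beam 3: φ=45°, α=165°
  dir = (cos 165°, sin 165°) = (-0.9659, 0.2588); from cell (2,2)
  next x-line at t=0.2278, next y-line at t=1.7387; Δt_x=1.0353, Δt_y=3.8637
    x: enter (1,2) at t=0.2278
    x: enter (0,2) at t=1.2630 ← occupied
  → r_3 = 1.2630
beam 4: φ=135°, α=255°
  dir = (cos 255°, sin 255°) = (-0.2588, -0.9659); from cell (2,2)
  next x-line at t=0.8500, next y-line at t=0.5694; Δt_x=3.8637, Δt_y=1.0353
    y: enter (2,1) at t=0.5694
    x: enter (1,1) at t=0.8500
    y: enter (1,0) at t=1.6047 ← occupied
  → r_4 = 1.6047

ranges = [3.9133, 3.5717, 1.2630, 1.6047]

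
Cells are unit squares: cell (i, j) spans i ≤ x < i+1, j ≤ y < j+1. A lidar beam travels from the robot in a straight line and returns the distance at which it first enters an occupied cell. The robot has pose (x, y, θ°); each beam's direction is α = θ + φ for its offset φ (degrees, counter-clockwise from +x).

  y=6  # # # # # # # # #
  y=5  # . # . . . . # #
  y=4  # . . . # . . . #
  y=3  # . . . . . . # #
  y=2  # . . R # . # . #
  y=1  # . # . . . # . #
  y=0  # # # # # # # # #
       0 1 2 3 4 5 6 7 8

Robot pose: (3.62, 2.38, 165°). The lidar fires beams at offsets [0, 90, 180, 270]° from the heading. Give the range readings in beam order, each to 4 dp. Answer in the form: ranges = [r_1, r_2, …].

beam 1: φ=0°, α=165°
  dir = (cos 165°, sin 165°) = (-0.9659, 0.2588); from cell (3,2)
  next x-line at t=0.6419, next y-line at t=2.3955; Δt_x=1.0353, Δt_y=3.8637
    x: enter (2,2) at t=0.6419
    x: enter (1,2) at t=1.6771
    y: enter (1,3) at t=2.3955
    x: enter (0,3) at t=2.7124 ← occupied
  → r_1 = 2.7124
beam 2: φ=90°, α=255°
  dir = (cos 255°, sin 255°) = (-0.2588, -0.9659); from cell (3,2)
  next x-line at t=2.3955, next y-line at t=0.3934; Δt_x=3.8637, Δt_y=1.0353
    y: enter (3,1) at t=0.3934
    y: enter (3,0) at t=1.4287 ← occupied
  → r_2 = 1.4287
beam 3: φ=180°, α=345°
  dir = (cos 345°, sin 345°) = (0.9659, -0.2588); from cell (3,2)
  next x-line at t=0.3934, next y-line at t=1.4682; Δt_x=1.0353, Δt_y=3.8637
    x: enter (4,2) at t=0.3934 ← occupied
  → r_3 = 0.3934
beam 4: φ=270°, α=75°
  dir = (cos 75°, sin 75°) = (0.2588, 0.9659); from cell (3,2)
  next x-line at t=1.4682, next y-line at t=0.6419; Δt_x=3.8637, Δt_y=1.0353
    y: enter (3,3) at t=0.6419
    x: enter (4,3) at t=1.4682
    y: enter (4,4) at t=1.6771 ← occupied
  → r_4 = 1.6771

ranges = [2.7124, 1.4287, 0.3934, 1.6771]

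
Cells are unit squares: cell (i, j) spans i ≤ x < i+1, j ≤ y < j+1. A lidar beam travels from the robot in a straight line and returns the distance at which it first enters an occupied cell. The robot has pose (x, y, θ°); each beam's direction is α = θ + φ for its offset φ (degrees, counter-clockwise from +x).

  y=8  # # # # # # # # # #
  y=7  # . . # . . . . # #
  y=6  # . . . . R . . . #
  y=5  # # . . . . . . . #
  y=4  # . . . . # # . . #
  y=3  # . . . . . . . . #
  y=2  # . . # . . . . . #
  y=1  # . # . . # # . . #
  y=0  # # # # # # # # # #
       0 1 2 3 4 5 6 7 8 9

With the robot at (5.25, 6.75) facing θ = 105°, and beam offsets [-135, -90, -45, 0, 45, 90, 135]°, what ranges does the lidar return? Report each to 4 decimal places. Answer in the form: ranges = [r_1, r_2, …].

ranges = [4.3301, 2.8470, 1.4434, 1.2941, 1.4434, 3.3646, 4.3301]

beam 1: φ=-135°, α=330°
  cosα=0.8660 sinα=-0.5000 | (5,6) | tMaxX 0.8660 tMaxY 1.5000 | tΔX 1.1547 tΔY 2.0000
    t=0.8660 [x] (6,6)
    t=1.5000 [y] (6,5)
    t=2.0207 [x] (7,5)
    t=3.1754 [x] (8,5)
    t=3.5000 [y] (8,4)
    t=4.3301 [x] (9,4) — stop
  → r_1 = 4.3301
beam 2: φ=-90°, α=15°
  cosα=0.9659 sinα=0.2588 | (5,6) | tMaxX 0.7765 tMaxY 0.9659 | tΔX 1.0353 tΔY 3.8637
    t=0.7765 [x] (6,6)
    t=0.9659 [y] (6,7)
    t=1.8117 [x] (7,7)
    t=2.8470 [x] (8,7) — stop
  → r_2 = 2.8470
beam 3: φ=-45°, α=60°
  cosα=0.5000 sinα=0.8660 | (5,6) | tMaxX 1.5000 tMaxY 0.2887 | tΔX 2.0000 tΔY 1.1547
    t=0.2887 [y] (5,7)
    t=1.4434 [y] (5,8) — stop
  → r_3 = 1.4434
beam 4: φ=0°, α=105°
  cosα=-0.2588 sinα=0.9659 | (5,6) | tMaxX 0.9659 tMaxY 0.2588 | tΔX 3.8637 tΔY 1.0353
    t=0.2588 [y] (5,7)
    t=0.9659 [x] (4,7)
    t=1.2941 [y] (4,8) — stop
  → r_4 = 1.2941
beam 5: φ=45°, α=150°
  cosα=-0.8660 sinα=0.5000 | (5,6) | tMaxX 0.2887 tMaxY 0.5000 | tΔX 1.1547 tΔY 2.0000
    t=0.2887 [x] (4,6)
    t=0.5000 [y] (4,7)
    t=1.4434 [x] (3,7) — stop
  → r_5 = 1.4434
beam 6: φ=90°, α=195°
  cosα=-0.9659 sinα=-0.2588 | (5,6) | tMaxX 0.2588 tMaxY 2.8978 | tΔX 1.0353 tΔY 3.8637
    t=0.2588 [x] (4,6)
    t=1.2941 [x] (3,6)
    t=2.3294 [x] (2,6)
    t=2.8978 [y] (2,5)
    t=3.3646 [x] (1,5) — stop
  → r_6 = 3.3646
beam 7: φ=135°, α=240°
  cosα=-0.5000 sinα=-0.8660 | (5,6) | tMaxX 0.5000 tMaxY 0.8660 | tΔX 2.0000 tΔY 1.1547
    t=0.5000 [x] (4,6)
    t=0.8660 [y] (4,5)
    t=2.0207 [y] (4,4)
    t=2.5000 [x] (3,4)
    t=3.1754 [y] (3,3)
    t=4.3301 [y] (3,2) — stop
  → r_7 = 4.3301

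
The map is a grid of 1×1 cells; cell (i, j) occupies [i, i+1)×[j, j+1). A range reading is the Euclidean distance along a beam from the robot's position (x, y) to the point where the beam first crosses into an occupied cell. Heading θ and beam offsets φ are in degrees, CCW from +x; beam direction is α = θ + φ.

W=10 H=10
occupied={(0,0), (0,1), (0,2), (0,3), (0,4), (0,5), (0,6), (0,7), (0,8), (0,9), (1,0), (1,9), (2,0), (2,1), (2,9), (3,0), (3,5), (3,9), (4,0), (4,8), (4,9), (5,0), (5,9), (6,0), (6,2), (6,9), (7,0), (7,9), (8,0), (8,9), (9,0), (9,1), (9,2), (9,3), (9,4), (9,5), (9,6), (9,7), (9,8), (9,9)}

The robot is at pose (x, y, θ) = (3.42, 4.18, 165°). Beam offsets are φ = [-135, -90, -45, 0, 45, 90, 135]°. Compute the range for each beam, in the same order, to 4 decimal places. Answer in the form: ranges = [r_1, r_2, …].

beam 1: φ=-135°, α=30°
  direction (0.8660, 0.5000); cell (3,4); t to first gridline: x 0.6697, y 1.6400 (then +1.1547 / +2.0000)
    (4,4) via x @ 0.6697
    (4,5) via y @ 1.6400
    (5,5) via x @ 1.8244
    (6,5) via x @ 2.9791
    (6,6) via y @ 3.6400
    (7,6) via x @ 4.1338
    (8,6) via x @ 5.2885
    (8,7) via y @ 5.6400
    (9,7) via x @ 6.4432  # hit
  → r_1 = 6.4432
beam 2: φ=-90°, α=75°
  direction (0.2588, 0.9659); cell (3,4); t to first gridline: x 2.2409, y 0.8489 (then +3.8637 / +1.0353)
    (3,5) via y @ 0.8489  # hit
  → r_2 = 0.8489
beam 3: φ=-45°, α=120°
  direction (-0.5000, 0.8660); cell (3,4); t to first gridline: x 0.8400, y 0.9469 (then +2.0000 / +1.1547)
    (2,4) via x @ 0.8400
    (2,5) via y @ 0.9469
    (2,6) via y @ 2.1016
    (1,6) via x @ 2.8400
    (1,7) via y @ 3.2563
    (1,8) via y @ 4.4110
    (0,8) via x @ 4.8400  # hit
  → r_3 = 4.8400
beam 4: φ=0°, α=165°
  direction (-0.9659, 0.2588); cell (3,4); t to first gridline: x 0.4348, y 3.1682 (then +1.0353 / +3.8637)
    (2,4) via x @ 0.4348
    (1,4) via x @ 1.4701
    (0,4) via x @ 2.5054  # hit
  → r_4 = 2.5054
beam 5: φ=45°, α=210°
  direction (-0.8660, -0.5000); cell (3,4); t to first gridline: x 0.4850, y 0.3600 (then +1.1547 / +2.0000)
    (3,3) via y @ 0.3600
    (2,3) via x @ 0.4850
    (1,3) via x @ 1.6397
    (1,2) via y @ 2.3600
    (0,2) via x @ 2.7944  # hit
  → r_5 = 2.7944
beam 6: φ=90°, α=255°
  direction (-0.2588, -0.9659); cell (3,4); t to first gridline: x 1.6228, y 0.1863 (then +3.8637 / +1.0353)
    (3,3) via y @ 0.1863
    (3,2) via y @ 1.2216
    (2,2) via x @ 1.6228
    (2,1) via y @ 2.2569  # hit
  → r_6 = 2.2569
beam 7: φ=135°, α=300°
  direction (0.5000, -0.8660); cell (3,4); t to first gridline: x 1.1600, y 0.2078 (then +2.0000 / +1.1547)
    (3,3) via y @ 0.2078
    (4,3) via x @ 1.1600
    (4,2) via y @ 1.3625
    (4,1) via y @ 2.5172
    (5,1) via x @ 3.1600
    (5,0) via y @ 3.6719  # hit
  → r_7 = 3.6719

ranges = [6.4432, 0.8489, 4.8400, 2.5054, 2.7944, 2.2569, 3.6719]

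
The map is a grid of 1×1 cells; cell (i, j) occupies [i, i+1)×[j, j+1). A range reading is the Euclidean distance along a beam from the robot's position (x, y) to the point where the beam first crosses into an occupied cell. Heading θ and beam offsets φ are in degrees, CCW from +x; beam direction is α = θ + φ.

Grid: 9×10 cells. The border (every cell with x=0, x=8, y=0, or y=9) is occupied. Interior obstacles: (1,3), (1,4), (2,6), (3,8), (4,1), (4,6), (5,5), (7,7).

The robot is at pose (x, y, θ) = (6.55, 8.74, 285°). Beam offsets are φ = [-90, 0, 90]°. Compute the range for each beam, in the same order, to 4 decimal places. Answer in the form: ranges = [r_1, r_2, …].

ranges = [2.6400, 1.7387, 1.0046]

beam 1: φ=-90°, α=195°
  cosα=-0.9659 sinα=-0.2588 | (6,8) | tMaxX 0.5694 tMaxY 2.8591 | tΔX 1.0353 tΔY 3.8637
    t=0.5694 [x] (5,8)
    t=1.6047 [x] (4,8)
    t=2.6400 [x] (3,8) — stop
  → r_1 = 2.6400
beam 2: φ=0°, α=285°
  cosα=0.2588 sinα=-0.9659 | (6,8) | tMaxX 1.7387 tMaxY 0.7661 | tΔX 3.8637 tΔY 1.0353
    t=0.7661 [y] (6,7)
    t=1.7387 [x] (7,7) — stop
  → r_2 = 1.7387
beam 3: φ=90°, α=15°
  cosα=0.9659 sinα=0.2588 | (6,8) | tMaxX 0.4659 tMaxY 1.0046 | tΔX 1.0353 tΔY 3.8637
    t=0.4659 [x] (7,8)
    t=1.0046 [y] (7,9) — stop
  → r_3 = 1.0046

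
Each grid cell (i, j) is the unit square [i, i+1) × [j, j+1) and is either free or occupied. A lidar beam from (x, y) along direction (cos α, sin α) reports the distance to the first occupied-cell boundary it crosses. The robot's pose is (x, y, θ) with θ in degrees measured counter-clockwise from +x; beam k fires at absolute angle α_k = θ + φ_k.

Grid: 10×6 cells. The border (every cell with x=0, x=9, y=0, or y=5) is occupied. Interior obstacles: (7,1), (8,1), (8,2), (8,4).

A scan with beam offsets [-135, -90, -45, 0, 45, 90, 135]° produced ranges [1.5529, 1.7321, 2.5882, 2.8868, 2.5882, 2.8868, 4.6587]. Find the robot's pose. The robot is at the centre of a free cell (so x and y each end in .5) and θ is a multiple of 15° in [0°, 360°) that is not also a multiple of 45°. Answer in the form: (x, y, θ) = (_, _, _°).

Enumerate (i+0.5, j+0.5, θ) over the 28 free cells and 16 admissible headings. For each, cast all 7 beams and compare to the given ranges.
  (7.5, 2.5, 105°): beam 1 = 0.5774 ≠ 1.5529 ✗
  (3.5, 1.5, 105°): beam 1 = 1.0000 ≠ 1.5529 ✗
  (7.5, 2.5, 75°): beam 1 = 0.5774 ≠ 1.5529 ✗
  (2.5, 4.5, 30°): beam 1 = 3.6235 ≠ 1.5529 ✗
  (5.5, 4.5, 195°): beam 1 = 0.5774 ≠ 1.5529 ✗
  …
  (3.5, 3.5, 210°): r_1=1.5529, r_2=1.7321, r_3=2.5882, r_4=2.8868, r_5=2.5882, r_6=2.8868, r_7=4.6587 — all match ✓
No second candidate reproduces the full scan.

(x, y, θ) = (3.5, 3.5, 210°)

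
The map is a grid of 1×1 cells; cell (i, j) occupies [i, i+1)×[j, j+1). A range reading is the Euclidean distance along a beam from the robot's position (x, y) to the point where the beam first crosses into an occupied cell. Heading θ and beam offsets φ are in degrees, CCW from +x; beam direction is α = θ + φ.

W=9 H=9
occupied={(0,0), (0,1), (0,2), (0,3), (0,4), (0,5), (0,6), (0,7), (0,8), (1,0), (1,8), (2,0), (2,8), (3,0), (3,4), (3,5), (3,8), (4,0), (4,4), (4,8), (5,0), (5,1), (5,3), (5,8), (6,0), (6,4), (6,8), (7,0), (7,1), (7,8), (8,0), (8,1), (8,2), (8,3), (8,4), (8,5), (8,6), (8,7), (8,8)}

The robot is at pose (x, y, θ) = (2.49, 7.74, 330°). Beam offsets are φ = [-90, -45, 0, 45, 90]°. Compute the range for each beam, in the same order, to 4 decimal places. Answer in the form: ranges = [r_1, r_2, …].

beam 1: φ=-90°, α=240°
  cosα=-0.5000 sinα=-0.8660 | (2,7) | tMaxX 0.9800 tMaxY 0.8545 | tΔX 2.0000 tΔY 1.1547
    t=0.8545 [y] (2,6)
    t=0.9800 [x] (1,6)
    t=2.0092 [y] (1,5)
    t=2.9800 [x] (0,5) — stop
  → r_1 = 2.9800
beam 2: φ=-45°, α=285°
  cosα=0.2588 sinα=-0.9659 | (2,7) | tMaxX 1.9705 tMaxY 0.7661 | tΔX 3.8637 tΔY 1.0353
    t=0.7661 [y] (2,6)
    t=1.8014 [y] (2,5)
    t=1.9705 [x] (3,5) — stop
  → r_2 = 1.9705
beam 3: φ=0°, α=330°
  cosα=0.8660 sinα=-0.5000 | (2,7) | tMaxX 0.5889 tMaxY 1.4800 | tΔX 1.1547 tΔY 2.0000
    t=0.5889 [x] (3,7)
    t=1.4800 [y] (3,6)
    t=1.7436 [x] (4,6)
    t=2.8983 [x] (5,6)
    t=3.4800 [y] (5,5)
    t=4.0530 [x] (6,5)
    t=5.2077 [x] (7,5)
    t=5.4800 [y] (7,4)
    t=6.3624 [x] (8,4) — stop
  → r_3 = 6.3624
beam 4: φ=45°, α=15°
  cosα=0.9659 sinα=0.2588 | (2,7) | tMaxX 0.5280 tMaxY 1.0046 | tΔX 1.0353 tΔY 3.8637
    t=0.5280 [x] (3,7)
    t=1.0046 [y] (3,8) — stop
  → r_4 = 1.0046
beam 5: φ=90°, α=60°
  cosα=0.5000 sinα=0.8660 | (2,7) | tMaxX 1.0200 tMaxY 0.3002 | tΔX 2.0000 tΔY 1.1547
    t=0.3002 [y] (2,8) — stop
  → r_5 = 0.3002

ranges = [2.9800, 1.9705, 6.3624, 1.0046, 0.3002]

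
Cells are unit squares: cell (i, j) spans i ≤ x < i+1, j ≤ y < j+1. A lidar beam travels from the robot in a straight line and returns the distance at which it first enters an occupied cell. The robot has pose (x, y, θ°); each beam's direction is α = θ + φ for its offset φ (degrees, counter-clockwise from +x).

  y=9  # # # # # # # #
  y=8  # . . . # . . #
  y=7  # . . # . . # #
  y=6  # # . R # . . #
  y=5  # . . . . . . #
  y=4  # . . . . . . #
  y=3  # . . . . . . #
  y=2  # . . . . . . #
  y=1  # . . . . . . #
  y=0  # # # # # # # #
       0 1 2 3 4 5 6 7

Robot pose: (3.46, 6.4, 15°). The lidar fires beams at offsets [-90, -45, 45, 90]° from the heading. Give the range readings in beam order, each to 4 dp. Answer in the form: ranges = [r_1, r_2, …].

ranges = [5.5905, 0.6235, 0.6928, 0.6212]

beam 1: φ=-90°, α=285°
  direction (0.2588, -0.9659); cell (3,6); t to first gridline: x 2.0864, y 0.4141 (then +3.8637 / +1.0353)
    (3,5) via y @ 0.4141
    (3,4) via y @ 1.4494
    (4,4) via x @ 2.0864
    (4,3) via y @ 2.4847
    (4,2) via y @ 3.5199
    (4,1) via y @ 4.5552
    (4,0) via y @ 5.5905  # hit
  → r_1 = 5.5905
beam 2: φ=-45°, α=330°
  direction (0.8660, -0.5000); cell (3,6); t to first gridline: x 0.6235, y 0.8000 (then +1.1547 / +2.0000)
    (4,6) via x @ 0.6235  # hit
  → r_2 = 0.6235
beam 3: φ=45°, α=60°
  direction (0.5000, 0.8660); cell (3,6); t to first gridline: x 1.0800, y 0.6928 (then +2.0000 / +1.1547)
    (3,7) via y @ 0.6928  # hit
  → r_3 = 0.6928
beam 4: φ=90°, α=105°
  direction (-0.2588, 0.9659); cell (3,6); t to first gridline: x 1.7773, y 0.6212 (then +3.8637 / +1.0353)
    (3,7) via y @ 0.6212  # hit
  → r_4 = 0.6212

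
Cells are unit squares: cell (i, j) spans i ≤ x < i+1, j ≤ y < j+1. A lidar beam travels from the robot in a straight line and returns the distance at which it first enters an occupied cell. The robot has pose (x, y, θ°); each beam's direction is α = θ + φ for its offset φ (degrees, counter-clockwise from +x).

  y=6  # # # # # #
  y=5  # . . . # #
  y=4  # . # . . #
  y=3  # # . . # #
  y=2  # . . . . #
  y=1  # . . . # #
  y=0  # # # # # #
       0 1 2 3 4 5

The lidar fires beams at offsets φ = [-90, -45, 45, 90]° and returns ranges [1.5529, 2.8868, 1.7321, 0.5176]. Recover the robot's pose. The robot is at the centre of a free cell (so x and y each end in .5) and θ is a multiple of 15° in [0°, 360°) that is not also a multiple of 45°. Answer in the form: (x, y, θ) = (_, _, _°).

Enumerate (i+0.5, j+0.5, θ) over the 15 free cells and 16 admissible headings. For each, cast all 4 beams and compare to the given ranges.
  (1.5, 4.5, 75°): beam 1 = 0.5176 ≠ 1.5529 ✗
  (1.5, 5.5, 105°): beam 1 = 1.9319 ≠ 1.5529 ✗
  (3.5, 1.5, 75°): beam 1 = 0.5176 ≠ 1.5529 ✗
  (1.5, 5.5, 240°): beam 1 = 0.5774 ≠ 1.5529 ✗
  …
  (3.5, 3.5, 255°): r_1=1.5529, r_2=2.8868, r_3=1.7321, r_4=0.5176 — all match ✓
No second candidate reproduces the full scan.

(x, y, θ) = (3.5, 3.5, 255°)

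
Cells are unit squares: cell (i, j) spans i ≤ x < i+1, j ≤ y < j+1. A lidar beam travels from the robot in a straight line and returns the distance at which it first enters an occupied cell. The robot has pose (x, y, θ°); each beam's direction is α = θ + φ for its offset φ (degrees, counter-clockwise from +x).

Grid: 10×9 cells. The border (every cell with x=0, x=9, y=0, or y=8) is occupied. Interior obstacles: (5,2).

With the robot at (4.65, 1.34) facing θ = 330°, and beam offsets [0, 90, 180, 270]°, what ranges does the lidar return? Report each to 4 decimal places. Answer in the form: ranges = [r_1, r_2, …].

beam 1: φ=0°, α=330°
  d=(0.8660,-0.5000)  start (4,1)  tX=0.4041 tY=0.6800  stride 1/|dx|=1.1547 1/|dy|=2.0000
    cross x-line → (5,1), t=0.4041
    cross y-line → (5,0), t=0.6800 (wall)
  → r_1 = 0.6800
beam 2: φ=90°, α=60°
  d=(0.5000,0.8660)  start (4,1)  tX=0.7000 tY=0.7621  stride 1/|dx|=2.0000 1/|dy|=1.1547
    cross x-line → (5,1), t=0.7000
    cross y-line → (5,2), t=0.7621 (wall)
  → r_2 = 0.7621
beam 3: φ=180°, α=150°
  d=(-0.8660,0.5000)  start (4,1)  tX=0.7506 tY=1.3200  stride 1/|dx|=1.1547 1/|dy|=2.0000
    cross x-line → (3,1), t=0.7506
    cross y-line → (3,2), t=1.3200
    cross x-line → (2,2), t=1.9053
    cross x-line → (1,2), t=3.0600
    cross y-line → (1,3), t=3.3200
    cross x-line → (0,3), t=4.2147 (wall)
  → r_3 = 4.2147
beam 4: φ=270°, α=240°
  d=(-0.5000,-0.8660)  start (4,1)  tX=1.3000 tY=0.3926  stride 1/|dx|=2.0000 1/|dy|=1.1547
    cross y-line → (4,0), t=0.3926 (wall)
  → r_4 = 0.3926

ranges = [0.6800, 0.7621, 4.2147, 0.3926]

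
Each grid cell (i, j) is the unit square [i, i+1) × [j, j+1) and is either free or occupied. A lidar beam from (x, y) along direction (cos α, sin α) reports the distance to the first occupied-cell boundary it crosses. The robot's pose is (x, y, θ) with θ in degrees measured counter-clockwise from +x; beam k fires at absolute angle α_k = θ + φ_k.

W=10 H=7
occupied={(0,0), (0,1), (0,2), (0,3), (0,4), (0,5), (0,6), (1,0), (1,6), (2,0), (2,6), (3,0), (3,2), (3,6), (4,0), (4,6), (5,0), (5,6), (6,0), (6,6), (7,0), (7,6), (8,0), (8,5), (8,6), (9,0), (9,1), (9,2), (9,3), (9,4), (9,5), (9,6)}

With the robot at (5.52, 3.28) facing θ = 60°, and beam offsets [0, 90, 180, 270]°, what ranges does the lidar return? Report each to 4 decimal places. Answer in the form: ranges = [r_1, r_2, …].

ranges = [3.1408, 5.2192, 2.6327, 4.0184]

beam 1: φ=0°, α=60°
  cosα=0.5000 sinα=0.8660 | (5,3) | tMaxX 0.9600 tMaxY 0.8314 | tΔX 2.0000 tΔY 1.1547
    t=0.8314 [y] (5,4)
    t=0.9600 [x] (6,4)
    t=1.9861 [y] (6,5)
    t=2.9600 [x] (7,5)
    t=3.1408 [y] (7,6) — stop
  → r_1 = 3.1408
beam 2: φ=90°, α=150°
  cosα=-0.8660 sinα=0.5000 | (5,3) | tMaxX 0.6004 tMaxY 1.4400 | tΔX 1.1547 tΔY 2.0000
    t=0.6004 [x] (4,3)
    t=1.4400 [y] (4,4)
    t=1.7551 [x] (3,4)
    t=2.9098 [x] (2,4)
    t=3.4400 [y] (2,5)
    t=4.0645 [x] (1,5)
    t=5.2192 [x] (0,5) — stop
  → r_2 = 5.2192
beam 3: φ=180°, α=240°
  cosα=-0.5000 sinα=-0.8660 | (5,3) | tMaxX 1.0400 tMaxY 0.3233 | tΔX 2.0000 tΔY 1.1547
    t=0.3233 [y] (5,2)
    t=1.0400 [x] (4,2)
    t=1.4780 [y] (4,1)
    t=2.6327 [y] (4,0) — stop
  → r_3 = 2.6327
beam 4: φ=270°, α=330°
  cosα=0.8660 sinα=-0.5000 | (5,3) | tMaxX 0.5543 tMaxY 0.5600 | tΔX 1.1547 tΔY 2.0000
    t=0.5543 [x] (6,3)
    t=0.5600 [y] (6,2)
    t=1.7090 [x] (7,2)
    t=2.5600 [y] (7,1)
    t=2.8637 [x] (8,1)
    t=4.0184 [x] (9,1) — stop
  → r_4 = 4.0184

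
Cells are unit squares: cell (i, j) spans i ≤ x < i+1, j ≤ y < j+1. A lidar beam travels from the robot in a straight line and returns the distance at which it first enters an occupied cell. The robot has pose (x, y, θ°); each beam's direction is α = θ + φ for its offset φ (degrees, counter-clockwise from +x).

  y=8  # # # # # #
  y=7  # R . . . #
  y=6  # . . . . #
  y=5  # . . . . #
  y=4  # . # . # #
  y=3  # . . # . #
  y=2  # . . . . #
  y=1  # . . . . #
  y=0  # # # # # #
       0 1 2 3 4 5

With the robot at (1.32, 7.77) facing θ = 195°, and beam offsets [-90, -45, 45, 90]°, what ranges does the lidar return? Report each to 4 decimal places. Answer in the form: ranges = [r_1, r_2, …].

ranges = [0.2381, 0.3695, 0.6400, 2.8677]

beam 1: φ=-90°, α=105°
  direction (-0.2588, 0.9659); cell (1,7); t to first gridline: x 1.2364, y 0.2381 (then +3.8637 / +1.0353)
    (1,8) via y @ 0.2381  # hit
  → r_1 = 0.2381
beam 2: φ=-45°, α=150°
  direction (-0.8660, 0.5000); cell (1,7); t to first gridline: x 0.3695, y 0.4600 (then +1.1547 / +2.0000)
    (0,7) via x @ 0.3695  # hit
  → r_2 = 0.3695
beam 3: φ=45°, α=240°
  direction (-0.5000, -0.8660); cell (1,7); t to first gridline: x 0.6400, y 0.8891 (then +2.0000 / +1.1547)
    (0,7) via x @ 0.6400  # hit
  → r_3 = 0.6400
beam 4: φ=90°, α=285°
  direction (0.2588, -0.9659); cell (1,7); t to first gridline: x 2.6273, y 0.7972 (then +3.8637 / +1.0353)
    (1,6) via y @ 0.7972
    (1,5) via y @ 1.8324
    (2,5) via x @ 2.6273
    (2,4) via y @ 2.8677  # hit
  → r_4 = 2.8677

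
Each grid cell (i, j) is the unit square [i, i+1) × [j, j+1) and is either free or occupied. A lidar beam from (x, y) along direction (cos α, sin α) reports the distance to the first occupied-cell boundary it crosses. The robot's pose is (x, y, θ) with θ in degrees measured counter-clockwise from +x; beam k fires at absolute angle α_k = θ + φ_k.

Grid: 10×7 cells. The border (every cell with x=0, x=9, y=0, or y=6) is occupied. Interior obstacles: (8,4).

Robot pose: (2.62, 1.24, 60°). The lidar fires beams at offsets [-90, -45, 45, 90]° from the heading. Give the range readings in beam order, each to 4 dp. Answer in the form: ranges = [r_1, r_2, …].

ranges = [0.4800, 6.6051, 4.9279, 1.8706]

beam 1: φ=-90°, α=330°
  cosα=0.8660 sinα=-0.5000 | (2,1) | tMaxX 0.4388 tMaxY 0.4800 | tΔX 1.1547 tΔY 2.0000
    t=0.4388 [x] (3,1)
    t=0.4800 [y] (3,0) — stop
  → r_1 = 0.4800
beam 2: φ=-45°, α=15°
  cosα=0.9659 sinα=0.2588 | (2,1) | tMaxX 0.3934 tMaxY 2.9364 | tΔX 1.0353 tΔY 3.8637
    t=0.3934 [x] (3,1)
    t=1.4287 [x] (4,1)
    t=2.4640 [x] (5,1)
    t=2.9364 [y] (5,2)
    t=3.4992 [x] (6,2)
    t=4.5345 [x] (7,2)
    t=5.5698 [x] (8,2)
    t=6.6051 [x] (9,2) — stop
  → r_2 = 6.6051
beam 3: φ=45°, α=105°
  cosα=-0.2588 sinα=0.9659 | (2,1) | tMaxX 2.3955 tMaxY 0.7868 | tΔX 3.8637 tΔY 1.0353
    t=0.7868 [y] (2,2)
    t=1.8221 [y] (2,3)
    t=2.3955 [x] (1,3)
    t=2.8574 [y] (1,4)
    t=3.8926 [y] (1,5)
    t=4.9279 [y] (1,6) — stop
  → r_3 = 4.9279
beam 4: φ=90°, α=150°
  cosα=-0.8660 sinα=0.5000 | (2,1) | tMaxX 0.7159 tMaxY 1.5200 | tΔX 1.1547 tΔY 2.0000
    t=0.7159 [x] (1,1)
    t=1.5200 [y] (1,2)
    t=1.8706 [x] (0,2) — stop
  → r_4 = 1.8706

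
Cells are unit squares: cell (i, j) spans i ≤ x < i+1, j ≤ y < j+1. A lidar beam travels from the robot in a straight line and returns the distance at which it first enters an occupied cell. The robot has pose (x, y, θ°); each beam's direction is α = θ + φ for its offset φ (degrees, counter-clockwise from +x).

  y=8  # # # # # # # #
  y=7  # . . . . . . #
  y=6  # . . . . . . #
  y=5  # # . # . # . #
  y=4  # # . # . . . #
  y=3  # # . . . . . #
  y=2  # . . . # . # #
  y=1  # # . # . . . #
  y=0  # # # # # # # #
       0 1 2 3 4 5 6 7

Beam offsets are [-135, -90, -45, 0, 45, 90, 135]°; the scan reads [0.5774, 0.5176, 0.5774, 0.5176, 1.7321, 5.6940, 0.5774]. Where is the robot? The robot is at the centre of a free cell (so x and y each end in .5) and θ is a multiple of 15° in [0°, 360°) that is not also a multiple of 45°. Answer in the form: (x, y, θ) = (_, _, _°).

Candidates: 32 free-cell centres × 16 headings = 512 poses. Raycast each; keep the one whose scan matches to 4 dp.
  (5.5, 4.5, 165°): beam 1 = 1.7321 ≠ 0.5774 ✗
  (2.5, 4.5, 240°): beam 1 = 3.6235 ≠ 0.5774 ✗
  (2.5, 3.5, 75°): beam 1 = 1.7321 ≠ 0.5774 ✗
  (5.5, 1.5, 195°): beam 1 = 1.0000 ≠ 0.5774 ✗
  …
  (1.5, 2.5, 285°): r_1=0.5774, r_2=0.5176, r_3=0.5774, r_4=0.5176, r_5=1.7321, r_6=5.6940, r_7=0.5774 — all match ✓
Only this pose fits every beam.

(x, y, θ) = (1.5, 2.5, 285°)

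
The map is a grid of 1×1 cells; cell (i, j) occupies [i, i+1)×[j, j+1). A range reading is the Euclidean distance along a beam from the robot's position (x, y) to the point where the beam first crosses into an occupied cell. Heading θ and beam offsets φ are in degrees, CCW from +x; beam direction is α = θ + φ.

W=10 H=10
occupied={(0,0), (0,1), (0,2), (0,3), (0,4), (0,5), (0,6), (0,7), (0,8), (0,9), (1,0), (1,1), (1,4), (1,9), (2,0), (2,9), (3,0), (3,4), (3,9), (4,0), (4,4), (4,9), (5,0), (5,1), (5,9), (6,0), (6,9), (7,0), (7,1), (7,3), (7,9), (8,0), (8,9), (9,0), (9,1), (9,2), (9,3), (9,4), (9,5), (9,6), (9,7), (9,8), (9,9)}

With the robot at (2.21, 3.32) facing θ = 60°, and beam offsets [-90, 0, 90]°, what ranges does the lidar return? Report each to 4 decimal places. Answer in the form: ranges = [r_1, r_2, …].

ranges = [3.2216, 1.5800, 1.3600]

beam 1: φ=-90°, α=330°
  cosα=0.8660 sinα=-0.5000 | (2,3) | tMaxX 0.9122 tMaxY 0.6400 | tΔX 1.1547 tΔY 2.0000
    t=0.6400 [y] (2,2)
    t=0.9122 [x] (3,2)
    t=2.0669 [x] (4,2)
    t=2.6400 [y] (4,1)
    t=3.2216 [x] (5,1) — stop
  → r_1 = 3.2216
beam 2: φ=0°, α=60°
  cosα=0.5000 sinα=0.8660 | (2,3) | tMaxX 1.5800 tMaxY 0.7852 | tΔX 2.0000 tΔY 1.1547
    t=0.7852 [y] (2,4)
    t=1.5800 [x] (3,4) — stop
  → r_2 = 1.5800
beam 3: φ=90°, α=150°
  cosα=-0.8660 sinα=0.5000 | (2,3) | tMaxX 0.2425 tMaxY 1.3600 | tΔX 1.1547 tΔY 2.0000
    t=0.2425 [x] (1,3)
    t=1.3600 [y] (1,4) — stop
  → r_3 = 1.3600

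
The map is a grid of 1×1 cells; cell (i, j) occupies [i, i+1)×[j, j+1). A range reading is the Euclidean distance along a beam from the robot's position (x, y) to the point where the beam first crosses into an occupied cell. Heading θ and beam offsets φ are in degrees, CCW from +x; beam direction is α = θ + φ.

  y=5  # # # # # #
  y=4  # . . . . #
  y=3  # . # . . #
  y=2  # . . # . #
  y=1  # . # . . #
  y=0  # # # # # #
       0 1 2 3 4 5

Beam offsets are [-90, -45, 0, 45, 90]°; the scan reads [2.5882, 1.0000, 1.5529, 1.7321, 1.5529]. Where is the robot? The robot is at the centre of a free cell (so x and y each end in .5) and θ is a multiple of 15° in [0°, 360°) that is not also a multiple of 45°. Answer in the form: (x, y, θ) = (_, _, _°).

(x, y, θ) = (3.5, 4.5, 285°)

Enumerate (i+0.5, j+0.5, θ) over the 13 free cells and 16 admissible headings. For each, cast all 5 beams and compare to the given ranges.
  (3.5, 1.5, 345°): beam 1 = 0.5176 ≠ 2.5882 ✗
  (4.5, 2.5, 165°): beam 1 = 1.9319 ≠ 2.5882 ✗
  (4.5, 4.5, 105°): beam 1 = 0.5176 ≠ 2.5882 ✗
  (2.5, 4.5, 345°): beam 1 = 0.5176 ≠ 2.5882 ✗
  …
  (3.5, 4.5, 285°): r_1=2.5882, r_2=1.0000, r_3=1.5529, r_4=1.7321, r_5=1.5529 — all match ✓
Unique over the lattice → pose = (3.5, 4.5, 285°).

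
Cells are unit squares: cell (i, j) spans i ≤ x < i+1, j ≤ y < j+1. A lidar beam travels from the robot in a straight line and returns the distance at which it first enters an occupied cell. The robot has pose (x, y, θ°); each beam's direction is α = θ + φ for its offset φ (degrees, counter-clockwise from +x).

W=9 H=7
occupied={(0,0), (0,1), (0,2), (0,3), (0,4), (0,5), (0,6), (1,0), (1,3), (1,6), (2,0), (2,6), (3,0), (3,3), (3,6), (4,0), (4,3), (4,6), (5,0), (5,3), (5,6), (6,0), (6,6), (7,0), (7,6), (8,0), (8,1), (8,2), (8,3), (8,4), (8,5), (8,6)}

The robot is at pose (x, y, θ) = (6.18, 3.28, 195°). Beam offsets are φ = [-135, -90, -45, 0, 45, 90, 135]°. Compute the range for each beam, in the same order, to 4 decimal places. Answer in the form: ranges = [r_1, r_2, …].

beam 1: φ=-135°, α=60°
  d=(0.5000,0.8660)  start (6,3)  tX=1.6400 tY=0.8314  stride 1/|dx|=2.0000 1/|dy|=1.1547
    cross y-line → (6,4), t=0.8314
    cross x-line → (7,4), t=1.6400
    cross y-line → (7,5), t=1.9861
    cross y-line → (7,6), t=3.1408 (wall)
  → r_1 = 3.1408
beam 2: φ=-90°, α=105°
  d=(-0.2588,0.9659)  start (6,3)  tX=0.6955 tY=0.7454  stride 1/|dx|=3.8637 1/|dy|=1.0353
    cross x-line → (5,3), t=0.6955 (wall)
  → r_2 = 0.6955
beam 3: φ=-45°, α=150°
  d=(-0.8660,0.5000)  start (6,3)  tX=0.2078 tY=1.4400  stride 1/|dx|=1.1547 1/|dy|=2.0000
    cross x-line → (5,3), t=0.2078 (wall)
  → r_3 = 0.2078
beam 4: φ=0°, α=195°
  d=(-0.9659,-0.2588)  start (6,3)  tX=0.1863 tY=1.0818  stride 1/|dx|=1.0353 1/|dy|=3.8637
    cross x-line → (5,3), t=0.1863 (wall)
  → r_4 = 0.1863
beam 5: φ=45°, α=240°
  d=(-0.5000,-0.8660)  start (6,3)  tX=0.3600 tY=0.3233  stride 1/|dx|=2.0000 1/|dy|=1.1547
    cross y-line → (6,2), t=0.3233
    cross x-line → (5,2), t=0.3600
    cross y-line → (5,1), t=1.4780
    cross x-line → (4,1), t=2.3600
    cross y-line → (4,0), t=2.6327 (wall)
  → r_5 = 2.6327
beam 6: φ=90°, α=285°
  d=(0.2588,-0.9659)  start (6,3)  tX=3.1682 tY=0.2899  stride 1/|dx|=3.8637 1/|dy|=1.0353
    cross y-line → (6,2), t=0.2899
    cross y-line → (6,1), t=1.3252
    cross y-line → (6,0), t=2.3604 (wall)
  → r_6 = 2.3604
beam 7: φ=135°, α=330°
  d=(0.8660,-0.5000)  start (6,3)  tX=0.9469 tY=0.5600  stride 1/|dx|=1.1547 1/|dy|=2.0000
    cross y-line → (6,2), t=0.5600
    cross x-line → (7,2), t=0.9469
    cross x-line → (8,2), t=2.1016 (wall)
  → r_7 = 2.1016

ranges = [3.1408, 0.6955, 0.2078, 0.1863, 2.6327, 2.3604, 2.1016]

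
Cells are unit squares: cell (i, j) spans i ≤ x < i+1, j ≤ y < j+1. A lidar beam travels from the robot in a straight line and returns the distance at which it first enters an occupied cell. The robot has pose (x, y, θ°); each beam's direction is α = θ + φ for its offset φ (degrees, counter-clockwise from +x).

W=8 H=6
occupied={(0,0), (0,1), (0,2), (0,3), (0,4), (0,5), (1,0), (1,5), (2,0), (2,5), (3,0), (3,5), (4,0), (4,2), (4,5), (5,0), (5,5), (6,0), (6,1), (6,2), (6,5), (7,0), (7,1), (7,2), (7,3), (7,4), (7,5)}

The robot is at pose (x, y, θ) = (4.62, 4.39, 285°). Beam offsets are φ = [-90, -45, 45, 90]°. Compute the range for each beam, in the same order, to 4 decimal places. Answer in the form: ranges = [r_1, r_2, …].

ranges = [3.7477, 3.9144, 2.7482, 2.3569]

beam 1: φ=-90°, α=195°
  cosα=-0.9659 sinα=-0.2588 | (4,4) | tMaxX 0.6419 tMaxY 1.5068 | tΔX 1.0353 tΔY 3.8637
    t=0.6419 [x] (3,4)
    t=1.5068 [y] (3,3)
    t=1.6771 [x] (2,3)
    t=2.7124 [x] (1,3)
    t=3.7477 [x] (0,3) — stop
  → r_1 = 3.7477
beam 2: φ=-45°, α=240°
  cosα=-0.5000 sinα=-0.8660 | (4,4) | tMaxX 1.2400 tMaxY 0.4503 | tΔX 2.0000 tΔY 1.1547
    t=0.4503 [y] (4,3)
    t=1.2400 [x] (3,3)
    t=1.6050 [y] (3,2)
    t=2.7597 [y] (3,1)
    t=3.2400 [x] (2,1)
    t=3.9144 [y] (2,0) — stop
  → r_2 = 3.9144
beam 3: φ=45°, α=330°
  cosα=0.8660 sinα=-0.5000 | (4,4) | tMaxX 0.4388 tMaxY 0.7800 | tΔX 1.1547 tΔY 2.0000
    t=0.4388 [x] (5,4)
    t=0.7800 [y] (5,3)
    t=1.5935 [x] (6,3)
    t=2.7482 [x] (7,3) — stop
  → r_3 = 2.7482
beam 4: φ=90°, α=15°
  cosα=0.9659 sinα=0.2588 | (4,4) | tMaxX 0.3934 tMaxY 2.3569 | tΔX 1.0353 tΔY 3.8637
    t=0.3934 [x] (5,4)
    t=1.4287 [x] (6,4)
    t=2.3569 [y] (6,5) — stop
  → r_4 = 2.3569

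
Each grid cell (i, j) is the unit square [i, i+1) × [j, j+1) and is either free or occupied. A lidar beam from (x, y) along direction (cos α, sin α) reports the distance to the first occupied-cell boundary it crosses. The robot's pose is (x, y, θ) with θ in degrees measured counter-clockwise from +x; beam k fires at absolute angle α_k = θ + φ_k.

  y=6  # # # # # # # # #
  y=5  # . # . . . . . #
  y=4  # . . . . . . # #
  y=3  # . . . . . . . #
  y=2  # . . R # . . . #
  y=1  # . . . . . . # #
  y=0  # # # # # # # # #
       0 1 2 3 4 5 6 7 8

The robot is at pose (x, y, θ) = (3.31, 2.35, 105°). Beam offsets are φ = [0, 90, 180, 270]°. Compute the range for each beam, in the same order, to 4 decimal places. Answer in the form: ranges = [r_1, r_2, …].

ranges = [2.7435, 2.3915, 1.3976, 0.7143]

beam 1: φ=0°, α=105°
  direction (-0.2588, 0.9659); cell (3,2); t to first gridline: x 1.1977, y 0.6729 (then +3.8637 / +1.0353)
    (3,3) via y @ 0.6729
    (2,3) via x @ 1.1977
    (2,4) via y @ 1.7082
    (2,5) via y @ 2.7435  # hit
  → r_1 = 2.7435
beam 2: φ=90°, α=195°
  direction (-0.9659, -0.2588); cell (3,2); t to first gridline: x 0.3209, y 1.3523 (then +1.0353 / +3.8637)
    (2,2) via x @ 0.3209
    (2,1) via y @ 1.3523
    (1,1) via x @ 1.3562
    (0,1) via x @ 2.3915  # hit
  → r_2 = 2.3915
beam 3: φ=180°, α=285°
  direction (0.2588, -0.9659); cell (3,2); t to first gridline: x 2.6660, y 0.3623 (then +3.8637 / +1.0353)
    (3,1) via y @ 0.3623
    (3,0) via y @ 1.3976  # hit
  → r_3 = 1.3976
beam 4: φ=270°, α=15°
  direction (0.9659, 0.2588); cell (3,2); t to first gridline: x 0.7143, y 2.5114 (then +1.0353 / +3.8637)
    (4,2) via x @ 0.7143  # hit
  → r_4 = 0.7143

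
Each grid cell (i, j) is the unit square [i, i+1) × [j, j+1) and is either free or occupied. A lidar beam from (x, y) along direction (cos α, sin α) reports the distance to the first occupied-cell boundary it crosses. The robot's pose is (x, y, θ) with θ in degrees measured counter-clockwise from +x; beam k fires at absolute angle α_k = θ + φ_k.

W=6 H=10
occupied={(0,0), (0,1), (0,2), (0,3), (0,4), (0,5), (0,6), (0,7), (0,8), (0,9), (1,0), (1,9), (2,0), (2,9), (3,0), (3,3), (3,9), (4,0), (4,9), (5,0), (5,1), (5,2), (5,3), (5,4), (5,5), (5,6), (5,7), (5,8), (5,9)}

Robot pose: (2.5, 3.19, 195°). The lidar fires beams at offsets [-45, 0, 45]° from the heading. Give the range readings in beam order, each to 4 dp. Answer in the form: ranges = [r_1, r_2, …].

ranges = [1.7321, 1.5529, 2.5288]

beam 1: φ=-45°, α=150°
  d=(-0.8660,0.5000)  start (2,3)  tX=0.5774 tY=1.6200  stride 1/|dx|=1.1547 1/|dy|=2.0000
    cross x-line → (1,3), t=0.5774
    cross y-line → (1,4), t=1.6200
    cross x-line → (0,4), t=1.7321 (wall)
  → r_1 = 1.7321
beam 2: φ=0°, α=195°
  d=(-0.9659,-0.2588)  start (2,3)  tX=0.5176 tY=0.7341  stride 1/|dx|=1.0353 1/|dy|=3.8637
    cross x-line → (1,3), t=0.5176
    cross y-line → (1,2), t=0.7341
    cross x-line → (0,2), t=1.5529 (wall)
  → r_2 = 1.5529
beam 3: φ=45°, α=240°
  d=(-0.5000,-0.8660)  start (2,3)  tX=1.0000 tY=0.2194  stride 1/|dx|=2.0000 1/|dy|=1.1547
    cross y-line → (2,2), t=0.2194
    cross x-line → (1,2), t=1.0000
    cross y-line → (1,1), t=1.3741
    cross y-line → (1,0), t=2.5288 (wall)
  → r_3 = 2.5288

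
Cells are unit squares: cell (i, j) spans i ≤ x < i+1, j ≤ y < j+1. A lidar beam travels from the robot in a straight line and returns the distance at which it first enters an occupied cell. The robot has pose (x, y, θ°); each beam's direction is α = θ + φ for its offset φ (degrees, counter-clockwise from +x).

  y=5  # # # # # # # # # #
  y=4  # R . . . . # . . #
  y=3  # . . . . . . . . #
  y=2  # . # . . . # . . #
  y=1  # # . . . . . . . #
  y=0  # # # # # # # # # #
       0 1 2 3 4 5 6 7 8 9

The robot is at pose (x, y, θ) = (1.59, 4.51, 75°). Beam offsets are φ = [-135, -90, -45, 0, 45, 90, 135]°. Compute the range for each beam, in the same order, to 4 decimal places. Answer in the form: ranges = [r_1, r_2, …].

beam 1: φ=-135°, α=300°
  direction (0.5000, -0.8660); cell (1,4); t to first gridline: x 0.8200, y 0.5889 (then +2.0000 / +1.1547)
    (1,3) via y @ 0.5889
    (2,3) via x @ 0.8200
    (2,2) via y @ 1.7436  # hit
  → r_1 = 1.7436
beam 2: φ=-90°, α=345°
  direction (0.9659, -0.2588); cell (1,4); t to first gridline: x 0.4245, y 1.9705 (then +1.0353 / +3.8637)
    (2,4) via x @ 0.4245
    (3,4) via x @ 1.4597
    (3,3) via y @ 1.9705
    (4,3) via x @ 2.4950
    (5,3) via x @ 3.5303
    (6,3) via x @ 4.5656
    (7,3) via x @ 5.6008
    (7,2) via y @ 5.8342
    (8,2) via x @ 6.6361
    (9,2) via x @ 7.6714  # hit
  → r_2 = 7.6714
beam 3: φ=-45°, α=30°
  direction (0.8660, 0.5000); cell (1,4); t to first gridline: x 0.4734, y 0.9800 (then +1.1547 / +2.0000)
    (2,4) via x @ 0.4734
    (2,5) via y @ 0.9800  # hit
  → r_3 = 0.9800
beam 4: φ=0°, α=75°
  direction (0.2588, 0.9659); cell (1,4); t to first gridline: x 1.5841, y 0.5073 (then +3.8637 / +1.0353)
    (1,5) via y @ 0.5073  # hit
  → r_4 = 0.5073
beam 5: φ=45°, α=120°
  direction (-0.5000, 0.8660); cell (1,4); t to first gridline: x 1.1800, y 0.5658 (then +2.0000 / +1.1547)
    (1,5) via y @ 0.5658  # hit
  → r_5 = 0.5658
beam 6: φ=90°, α=165°
  direction (-0.9659, 0.2588); cell (1,4); t to first gridline: x 0.6108, y 1.8932 (then +1.0353 / +3.8637)
    (0,4) via x @ 0.6108  # hit
  → r_6 = 0.6108
beam 7: φ=135°, α=210°
  direction (-0.8660, -0.5000); cell (1,4); t to first gridline: x 0.6813, y 1.0200 (then +1.1547 / +2.0000)
    (0,4) via x @ 0.6813  # hit
  → r_7 = 0.6813

ranges = [1.7436, 7.6714, 0.9800, 0.5073, 0.5658, 0.6108, 0.6813]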